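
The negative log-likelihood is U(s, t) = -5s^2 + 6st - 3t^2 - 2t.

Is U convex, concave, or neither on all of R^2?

concave

U is quadratic, so its Hessian is the constant matrix H = [[-10, 6], [6, -6]].
det(H) = 24, tr(H) = -16.
det(H) > 0 and tr(H) < 0, so H is negative definite everywhere: concave.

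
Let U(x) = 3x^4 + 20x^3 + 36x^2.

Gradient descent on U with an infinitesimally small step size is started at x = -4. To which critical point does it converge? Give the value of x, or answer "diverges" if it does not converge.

-3

U'(x) = 12x(x + 2)(x + 3), so U'(-4) = -96.
Gradient descent moves in the -U' direction, i.e. x is increasing.
The nearest critical point in that direction is x = -3, where U'' = 36 > 0 (a local minimum). The iterate converges there.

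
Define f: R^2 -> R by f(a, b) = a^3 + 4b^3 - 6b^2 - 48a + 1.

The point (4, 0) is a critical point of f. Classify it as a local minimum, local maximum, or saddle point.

saddle point

The mixed partial ∂²f/∂a∂b is 0, so the Hessian at any point is diag(f_aa, f_bb) = diag(6a, 12(2b - 1)).
At (4, 0): H = diag(24, -12).
The eigenvalues have opposite signs, so H is indefinite: a saddle point.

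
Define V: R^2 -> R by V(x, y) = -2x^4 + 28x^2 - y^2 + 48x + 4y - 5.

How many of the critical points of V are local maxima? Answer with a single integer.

2

V separates as a function of x plus a function of y, so ∇V=0 decouples.
∂V/∂x = -8(x - 3)(x + 1)(x + 2) = 0 at x ∈ {-2, -1, 3}; ∂V/∂y = -2(y - 2) = 0 at y ∈ {2}.
The Hessian is diagonal: diag(V_xx, V_yy). Second derivatives: V_xx(-2)=-40, V_xx(-1)=32, V_xx(3)=-160; V_yy(2)=-2.
Local maxima occur where both diagonal entries negative: (-2, 2), (3, 2). Count: 2.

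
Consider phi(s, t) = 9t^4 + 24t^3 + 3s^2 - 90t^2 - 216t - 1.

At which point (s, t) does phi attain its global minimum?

phi(s,t) separates as P(s) + Q(t) − 1, so its minimum is min P + min Q − 1.
P'(s) = 6s vanishes at s ∈ {0}; Q'(t) = 36(t - 2)(t + 1)(t + 3) vanishes at t ∈ {-3, -1, 2}.
Local minima of P (where P''>0): P(0)=0. Local minima of Q: Q(-3)=-81, Q(2)=-456.
So the global minimum of phi is P(0) + Q(2) − 1 = 0 − 456 − 1 = -457, attained at (0, 2).

(0, 2)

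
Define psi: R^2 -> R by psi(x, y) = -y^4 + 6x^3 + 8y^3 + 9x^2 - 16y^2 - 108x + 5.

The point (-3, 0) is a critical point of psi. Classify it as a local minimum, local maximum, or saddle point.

The mixed partial ∂²psi/∂x∂y is 0, so the Hessian at any point is diag(psi_xx, psi_yy) = diag(18(2x + 1), 4(-3y^2 + 12y - 8)).
At (-3, 0): H = diag(-90, -32).
Both eigenvalues are negative, so H is negative definite: a local maximum.

local maximum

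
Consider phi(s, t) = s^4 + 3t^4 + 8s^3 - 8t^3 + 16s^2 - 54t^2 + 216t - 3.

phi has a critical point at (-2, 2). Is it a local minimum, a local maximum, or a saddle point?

local maximum

The mixed partial ∂²phi/∂s∂t is 0, so the Hessian at any point is diag(phi_ss, phi_tt) = diag(4(3s^2 + 12s + 8), 12(3t^2 - 4t - 9)).
At (-2, 2): H = diag(-16, -60).
Both eigenvalues are negative, so H is negative definite: a local maximum.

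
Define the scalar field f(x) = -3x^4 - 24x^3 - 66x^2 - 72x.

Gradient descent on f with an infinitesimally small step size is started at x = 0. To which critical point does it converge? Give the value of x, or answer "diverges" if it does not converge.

diverges

f'(x) = -12(x + 1)(x + 2)(x + 3), so f'(0) = -72.
Gradient descent moves in the -f' direction, i.e. x is increasing.
There is no critical point above x=0, and f' keeps the same sign, so the iterate runs off to +∞.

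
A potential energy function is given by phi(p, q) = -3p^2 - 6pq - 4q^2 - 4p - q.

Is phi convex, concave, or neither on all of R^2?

concave

phi is quadratic, so its Hessian is the constant matrix H = [[-6, -6], [-6, -8]].
det(H) = 12, tr(H) = -14.
det(H) > 0 and tr(H) < 0, so H is negative definite everywhere: concave.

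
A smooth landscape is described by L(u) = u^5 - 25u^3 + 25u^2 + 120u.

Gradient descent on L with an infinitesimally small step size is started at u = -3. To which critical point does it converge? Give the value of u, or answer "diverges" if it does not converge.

L'(u) = 5(u - 3)(u - 2)(u + 1)(u + 4), so L'(-3) = -300.
Gradient descent moves in the -L' direction, i.e. u is increasing.
The nearest critical point in that direction is u = -1, where L'' = 180 > 0 (a local minimum). The iterate converges there.

-1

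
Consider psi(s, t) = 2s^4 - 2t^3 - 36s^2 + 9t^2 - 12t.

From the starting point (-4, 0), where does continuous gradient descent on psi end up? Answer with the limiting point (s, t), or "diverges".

(-3, 1)

psi is separable, so gradient descent decouples: s follows -∂psi/∂s, t follows -∂psi/∂t.
∂psi/∂s = 8s(s - 3)(s + 3); at s=-4 this is -224, so s increases.
∂psi/∂t = -6(t - 2)(t - 1); at t=0 this is -12, so t increases.
s converges to its nearest critical value -3 (a local min of the s-part); t converges to 1. The iterate converges to (-3, 1).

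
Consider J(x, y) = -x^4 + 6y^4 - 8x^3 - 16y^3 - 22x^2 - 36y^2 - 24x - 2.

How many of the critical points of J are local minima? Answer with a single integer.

2

J separates as a function of x plus a function of y, so ∇J=0 decouples.
∂J/∂x = -4(x + 1)(x + 2)(x + 3) = 0 at x ∈ {-3, -2, -1}; ∂J/∂y = 24y(y - 3)(y + 1) = 0 at y ∈ {-1, 0, 3}.
The Hessian is diagonal: diag(J_xx, J_yy). Second derivatives: J_xx(-3)=-8, J_xx(-2)=4, J_xx(-1)=-8; J_yy(-1)=96, J_yy(0)=-72, J_yy(3)=288.
Local minima occur where both diagonal entries positive: (-2, -1), (-2, 3). Count: 2.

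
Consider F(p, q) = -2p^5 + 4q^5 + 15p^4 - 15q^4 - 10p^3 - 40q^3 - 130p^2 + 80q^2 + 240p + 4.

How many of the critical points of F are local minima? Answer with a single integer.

F separates as a function of p plus a function of q, so ∇F=0 decouples.
∂F/∂p = -10(p - 4)(p - 3)(p - 1)(p + 2) = 0 at p ∈ {-2, 1, 3, 4}; ∂F/∂q = 20q(q - 4)(q - 1)(q + 2) = 0 at q ∈ {-2, 0, 1, 4}.
The Hessian is diagonal: diag(F_pp, F_qq). Second derivatives: F_pp(-2)=900, F_pp(1)=-180, F_pp(3)=100, F_pp(4)=-180; F_qq(-2)=-720, F_qq(0)=160, F_qq(1)=-180, F_qq(4)=1440.
Local minima occur where both diagonal entries positive: (-2, 0), (-2, 4), (3, 0), (3, 4). Count: 4.

4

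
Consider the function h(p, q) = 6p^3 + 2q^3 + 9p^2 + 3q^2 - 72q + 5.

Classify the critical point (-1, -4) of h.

The mixed partial ∂²h/∂p∂q is 0, so the Hessian at any point is diag(h_pp, h_qq) = diag(18(2p + 1), 6(2q + 1)).
At (-1, -4): H = diag(-18, -42).
Both eigenvalues are negative, so H is negative definite: a local maximum.

local maximum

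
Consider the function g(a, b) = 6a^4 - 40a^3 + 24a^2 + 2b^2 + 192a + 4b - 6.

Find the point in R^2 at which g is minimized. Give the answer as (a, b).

(-1, -1)

g(a,b) separates as P(a) + Q(b) − 6, so its minimum is min P + min Q − 6.
P'(a) = 24(a - 4)(a - 2)(a + 1) vanishes at a ∈ {-1, 2, 4}; Q'(b) = 4b + 4 vanishes at b ∈ {-1}.
Local minima of P (where P''>0): P(-1)=-122, P(4)=128. Local minima of Q: Q(-1)=-2.
So the global minimum of g is P(-1) + Q(-1) − 6 = -122 − 2 − 6 = -130, attained at (-1, -1).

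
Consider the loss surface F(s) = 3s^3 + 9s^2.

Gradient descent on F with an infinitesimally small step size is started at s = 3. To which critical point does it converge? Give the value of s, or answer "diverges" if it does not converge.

0

F'(s) = 9s(s + 2), so F'(3) = 135.
Gradient descent moves in the -F' direction, i.e. s is decreasing.
The nearest critical point in that direction is s = 0, where F'' = 18 > 0 (a local minimum). The iterate converges there.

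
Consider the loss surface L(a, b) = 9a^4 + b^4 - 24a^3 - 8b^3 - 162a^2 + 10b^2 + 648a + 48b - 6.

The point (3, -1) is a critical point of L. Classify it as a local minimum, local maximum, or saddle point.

The mixed partial ∂²L/∂a∂b is 0, so the Hessian at any point is diag(L_aa, L_bb) = diag(36(3a^2 - 4a - 9), 4(3b^2 - 12b + 5)).
At (3, -1): H = diag(216, 80).
Both eigenvalues are positive, so H is positive definite: a local minimum.

local minimum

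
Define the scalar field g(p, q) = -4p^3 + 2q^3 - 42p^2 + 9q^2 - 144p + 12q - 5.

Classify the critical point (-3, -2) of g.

The mixed partial ∂²g/∂p∂q is 0, so the Hessian at any point is diag(g_pp, g_qq) = diag(-12(2p + 7), 6(2q + 3)).
At (-3, -2): H = diag(-12, -6).
Both eigenvalues are negative, so H is negative definite: a local maximum.

local maximum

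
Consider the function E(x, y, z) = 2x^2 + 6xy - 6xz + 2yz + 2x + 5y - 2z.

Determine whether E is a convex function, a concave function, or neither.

neither

E is quadratic, so its Hessian is the constant matrix H = [[4, 6, -6], [6, 0, 2], [-6, 2, 0]].
Leading principal minors: 4, -36, -160.
Neither pattern holds ⇒ H is indefinite ⇒ neither convex nor concave.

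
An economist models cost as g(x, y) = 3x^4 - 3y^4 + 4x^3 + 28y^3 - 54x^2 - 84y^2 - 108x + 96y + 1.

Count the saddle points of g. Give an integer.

g separates as a function of x plus a function of y, so ∇g=0 decouples.
∂g/∂x = 12(x - 3)(x + 1)(x + 3) = 0 at x ∈ {-3, -1, 3}; ∂g/∂y = -12(y - 4)(y - 2)(y - 1) = 0 at y ∈ {1, 2, 4}.
The Hessian is diagonal: diag(g_xx, g_yy). Second derivatives: g_xx(-3)=144, g_xx(-1)=-96, g_xx(3)=288; g_yy(1)=-36, g_yy(2)=24, g_yy(4)=-72.
Saddle points occur where the two diagonal entries have opposite signs: (-3, 1), (-3, 4), (-1, 2), (3, 1), (3, 4). Count: 5.

5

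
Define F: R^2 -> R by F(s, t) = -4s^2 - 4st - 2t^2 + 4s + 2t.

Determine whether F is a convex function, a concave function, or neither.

concave

F is quadratic, so its Hessian is the constant matrix H = [[-8, -4], [-4, -4]].
det(H) = 16, tr(H) = -12.
det(H) > 0 and tr(H) < 0, so H is negative definite everywhere: concave.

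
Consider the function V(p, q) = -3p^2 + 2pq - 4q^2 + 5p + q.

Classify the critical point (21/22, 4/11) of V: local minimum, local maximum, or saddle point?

local maximum

The Hessian of V is constant: H = [[-6, 2], [2, -8]].
det(H) = (-6)·(-8) − 2² = 44.
det(H) > 0 and tr(H) = -14 < 0, so H is negative definite and the point is a local maximum.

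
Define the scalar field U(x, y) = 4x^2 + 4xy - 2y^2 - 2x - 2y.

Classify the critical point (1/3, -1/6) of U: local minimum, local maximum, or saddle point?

saddle point

The Hessian of U is constant: H = [[8, 4], [4, -4]].
det(H) = 8·(-4) − 4² = -48.
Since det(H) < 0, H is indefinite and the critical point is a saddle point.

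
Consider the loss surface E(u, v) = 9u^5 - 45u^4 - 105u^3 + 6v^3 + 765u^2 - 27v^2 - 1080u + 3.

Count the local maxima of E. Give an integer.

2

E separates as a function of u plus a function of v, so ∇E=0 decouples.
∂E/∂u = 45(u - 4)(u - 2)(u - 1)(u + 3) = 0 at u ∈ {-3, 1, 2, 4}; ∂E/∂v = 18v(v - 3) = 0 at v ∈ {0, 3}.
The Hessian is diagonal: diag(E_uu, E_vv). Second derivatives: E_uu(-3)=-6300, E_uu(1)=540, E_uu(2)=-450, E_uu(4)=1890; E_vv(0)=-54, E_vv(3)=54.
Local maxima occur where both diagonal entries negative: (-3, 0), (2, 0). Count: 2.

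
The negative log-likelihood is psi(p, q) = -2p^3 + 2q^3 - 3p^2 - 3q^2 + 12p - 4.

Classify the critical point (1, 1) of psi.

saddle point

The mixed partial ∂²psi/∂p∂q is 0, so the Hessian at any point is diag(psi_pp, psi_qq) = diag(-6(2p + 1), 6(2q - 1)).
At (1, 1): H = diag(-18, 6).
The eigenvalues have opposite signs, so H is indefinite: a saddle point.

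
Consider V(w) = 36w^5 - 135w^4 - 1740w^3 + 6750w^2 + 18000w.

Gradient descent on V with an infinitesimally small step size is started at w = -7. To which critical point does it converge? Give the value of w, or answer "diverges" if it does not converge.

diverges

V'(w) = 180(w - 5)(w - 4)(w + 1)(w + 5), so V'(-7) = 285120.
Gradient descent moves in the -V' direction, i.e. w is decreasing.
There is no critical point below w=-7, and V' keeps the same sign, so the iterate runs off to −∞.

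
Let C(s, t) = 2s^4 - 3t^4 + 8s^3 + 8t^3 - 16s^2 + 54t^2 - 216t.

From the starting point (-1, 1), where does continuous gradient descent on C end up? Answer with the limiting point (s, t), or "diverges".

C is separable, so gradient descent decouples: s follows -∂C/∂s, t follows -∂C/∂t.
∂C/∂s = 8s(s - 1)(s + 4); at s=-1 this is 48, so s decreases.
∂C/∂t = -12(t - 3)(t - 2)(t + 3); at t=1 this is -96, so t increases.
s converges to its nearest critical value -4 (a local min of the s-part); t converges to 2. The iterate converges to (-4, 2).

(-4, 2)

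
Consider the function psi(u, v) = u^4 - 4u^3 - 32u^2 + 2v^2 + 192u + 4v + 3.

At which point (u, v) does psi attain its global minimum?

psi(u,v) separates as P(u) + Q(v) + 3, so its minimum is min P + min Q + 3.
P'(u) = 4(u - 4)(u - 3)(u + 4) vanishes at u ∈ {-4, 3, 4}; Q'(v) = 4v + 4 vanishes at v ∈ {-1}.
Local minima of P (where P''>0): P(-4)=-768, P(4)=256. Local minima of Q: Q(-1)=-2.
So the global minimum of psi is P(-4) + Q(-1) + 3 = -768 − 2 + 3 = -767, attained at (-4, -1).

(-4, -1)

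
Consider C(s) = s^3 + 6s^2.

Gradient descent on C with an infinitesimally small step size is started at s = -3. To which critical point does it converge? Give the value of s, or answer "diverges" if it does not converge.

C'(s) = 3s(s + 4), so C'(-3) = -9.
Gradient descent moves in the -C' direction, i.e. s is increasing.
The nearest critical point in that direction is s = 0, where C'' = 12 > 0 (a local minimum). The iterate converges there.

0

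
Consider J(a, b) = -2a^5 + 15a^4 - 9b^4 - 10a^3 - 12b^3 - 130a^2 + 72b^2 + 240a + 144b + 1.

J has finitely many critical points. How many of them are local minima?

J separates as a function of a plus a function of b, so ∇J=0 decouples.
∂J/∂a = -10(a - 4)(a - 3)(a - 1)(a + 2) = 0 at a ∈ {-2, 1, 3, 4}; ∂J/∂b = -36(b - 2)(b + 1)(b + 2) = 0 at b ∈ {-2, -1, 2}.
The Hessian is diagonal: diag(J_aa, J_bb). Second derivatives: J_aa(-2)=900, J_aa(1)=-180, J_aa(3)=100, J_aa(4)=-180; J_bb(-2)=-144, J_bb(-1)=108, J_bb(2)=-432.
Local minima occur where both diagonal entries positive: (-2, -1), (3, -1). Count: 2.

2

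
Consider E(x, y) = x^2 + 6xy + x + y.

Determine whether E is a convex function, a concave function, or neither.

neither

E is quadratic, so its Hessian is the constant matrix H = [[2, 6], [6, 0]].
det(H) = -36, tr(H) = 2.
det(H) < 0, so H is indefinite: neither convex nor concave.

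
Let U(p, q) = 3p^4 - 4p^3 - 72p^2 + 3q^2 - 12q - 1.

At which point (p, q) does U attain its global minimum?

(4, 2)

U(p,q) separates as A(p) + B(q) − 1, so its minimum is min A + min B − 1.
A'(p) = 12p(p - 4)(p + 3) vanishes at p ∈ {-3, 0, 4}; B'(q) = 6q - 12 vanishes at q ∈ {2}.
Local minima of A (where A''>0): A(-3)=-297, A(4)=-640. Local minima of B: B(2)=-12.
So the global minimum of U is A(4) + B(2) − 1 = -640 − 12 − 1 = -653, attained at (4, 2).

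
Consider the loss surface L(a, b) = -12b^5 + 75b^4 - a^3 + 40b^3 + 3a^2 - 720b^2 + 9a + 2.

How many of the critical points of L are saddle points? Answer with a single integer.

4

L separates as a function of a plus a function of b, so ∇L=0 decouples.
∂L/∂a = -3(a - 3)(a + 1) = 0 at a ∈ {-1, 3}; ∂L/∂b = -60b(b - 4)(b - 3)(b + 2) = 0 at b ∈ {-2, 0, 3, 4}.
The Hessian is diagonal: diag(L_aa, L_bb). Second derivatives: L_aa(-1)=12, L_aa(3)=-12; L_bb(-2)=3600, L_bb(0)=-1440, L_bb(3)=900, L_bb(4)=-1440.
Saddle points occur where the two diagonal entries have opposite signs: (-1, 0), (-1, 4), (3, -2), (3, 3). Count: 4.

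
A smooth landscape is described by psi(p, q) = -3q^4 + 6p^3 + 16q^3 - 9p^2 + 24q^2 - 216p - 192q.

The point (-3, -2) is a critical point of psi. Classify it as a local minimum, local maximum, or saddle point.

local maximum

The mixed partial ∂²psi/∂p∂q is 0, so the Hessian at any point is diag(psi_pp, psi_qq) = diag(18(2p - 1), 12(-3q^2 + 8q + 4)).
At (-3, -2): H = diag(-126, -288).
Both eigenvalues are negative, so H is negative definite: a local maximum.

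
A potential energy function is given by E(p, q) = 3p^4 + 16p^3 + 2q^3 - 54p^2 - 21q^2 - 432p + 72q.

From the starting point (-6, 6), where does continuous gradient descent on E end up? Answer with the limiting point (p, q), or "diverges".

E is separable, so gradient descent decouples: p follows -∂E/∂p, q follows -∂E/∂q.
∂E/∂p = 12(p - 3)(p + 3)(p + 4); at p=-6 this is -648, so p increases.
∂E/∂q = 6(q - 4)(q - 3); at q=6 this is 36, so q decreases.
p converges to its nearest critical value -4 (a local min of the p-part); q converges to 4. The iterate converges to (-4, 4).

(-4, 4)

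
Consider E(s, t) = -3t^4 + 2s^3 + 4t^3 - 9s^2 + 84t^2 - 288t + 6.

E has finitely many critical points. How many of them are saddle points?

E separates as a function of s plus a function of t, so ∇E=0 decouples.
∂E/∂s = 6s(s - 3) = 0 at s ∈ {0, 3}; ∂E/∂t = -12(t - 3)(t - 2)(t + 4) = 0 at t ∈ {-4, 2, 3}.
The Hessian is diagonal: diag(E_ss, E_tt). Second derivatives: E_ss(0)=-18, E_ss(3)=18; E_tt(-4)=-504, E_tt(2)=72, E_tt(3)=-84.
Saddle points occur where the two diagonal entries have opposite signs: (0, 2), (3, -4), (3, 3). Count: 3.

3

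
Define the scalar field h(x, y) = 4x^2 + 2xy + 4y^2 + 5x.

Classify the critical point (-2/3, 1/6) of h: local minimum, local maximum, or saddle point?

local minimum

The Hessian of h is constant: H = [[8, 2], [2, 8]].
det(H) = 8·8 − 2² = 60.
det(H) > 0 and tr(H) = 16 > 0, so H is positive definite and the point is a local minimum.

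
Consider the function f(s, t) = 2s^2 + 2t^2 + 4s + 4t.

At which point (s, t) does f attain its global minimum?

(-1, -1)

f(s,t) separates as P(s) + Q(t), so its minimum is min P + min Q.
P'(s) = 4s + 4 vanishes at s ∈ {-1}; Q'(t) = 4(t + 1) vanishes at t ∈ {-1}.
Local minima of P (where P''>0): P(-1)=-2. Local minima of Q: Q(-1)=-2.
So the global minimum of f is P(-1) + Q(-1) = -2 − 2 = -4, attained at (-1, -1).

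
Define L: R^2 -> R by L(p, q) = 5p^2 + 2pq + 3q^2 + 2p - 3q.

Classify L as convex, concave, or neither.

convex

L is quadratic, so its Hessian is the constant matrix H = [[10, 2], [2, 6]].
det(H) = 56, tr(H) = 16.
det(H) > 0 and tr(H) > 0, so H is positive definite everywhere: convex.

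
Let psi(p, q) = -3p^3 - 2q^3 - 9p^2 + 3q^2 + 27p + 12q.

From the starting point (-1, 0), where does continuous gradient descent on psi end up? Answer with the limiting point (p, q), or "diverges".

psi is separable, so gradient descent decouples: p follows -∂psi/∂p, q follows -∂psi/∂q.
∂psi/∂p = -9(p - 1)(p + 3); at p=-1 this is 36, so p decreases.
∂psi/∂q = -6(q - 2)(q + 1); at q=0 this is 12, so q decreases.
p converges to its nearest critical value -3 (a local min of the p-part); q converges to -1. The iterate converges to (-3, -1).

(-3, -1)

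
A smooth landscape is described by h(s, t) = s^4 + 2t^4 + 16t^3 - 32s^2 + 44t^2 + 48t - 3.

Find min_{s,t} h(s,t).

-277

h(s,t) separates as P(s) + Q(t) − 3, so its minimum is min P + min Q − 3.
P'(s) = 4s(s - 4)(s + 4) vanishes at s ∈ {-4, 0, 4}; Q'(t) = 8(t + 1)(t + 2)(t + 3) vanishes at t ∈ {-3, -2, -1}.
Local minima of P (where P''>0): P(-4)=-256, P(4)=-256. Local minima of Q: Q(-3)=-18, Q(-1)=-18.
So the global minimum of h is P(-4) + Q(-3) − 3 = -256 − 18 − 3 = -277, attained at (-4, -3).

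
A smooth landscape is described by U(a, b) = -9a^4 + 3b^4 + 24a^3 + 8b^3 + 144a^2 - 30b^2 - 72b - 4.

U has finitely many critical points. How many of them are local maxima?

2

U separates as a function of a plus a function of b, so ∇U=0 decouples.
∂U/∂a = -36a(a - 4)(a + 2) = 0 at a ∈ {-2, 0, 4}; ∂U/∂b = 12(b - 2)(b + 1)(b + 3) = 0 at b ∈ {-3, -1, 2}.
The Hessian is diagonal: diag(U_aa, U_bb). Second derivatives: U_aa(-2)=-432, U_aa(0)=288, U_aa(4)=-864; U_bb(-3)=120, U_bb(-1)=-72, U_bb(2)=180.
Local maxima occur where both diagonal entries negative: (-2, -1), (4, -1). Count: 2.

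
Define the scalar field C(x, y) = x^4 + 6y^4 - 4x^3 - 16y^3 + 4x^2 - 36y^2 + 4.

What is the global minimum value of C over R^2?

-266

C(x,y) separates as P(x) + Q(y) + 4, so its minimum is min P + min Q + 4.
P'(x) = 4x(x - 2)(x - 1) vanishes at x ∈ {0, 1, 2}; Q'(y) = 24y(y - 3)(y + 1) vanishes at y ∈ {-1, 0, 3}.
Local minima of P (where P''>0): P(0)=0, P(2)=0. Local minima of Q: Q(-1)=-14, Q(3)=-270.
So the global minimum of C is P(0) + Q(3) + 4 = 0 − 270 + 4 = -266, attained at (0, 3).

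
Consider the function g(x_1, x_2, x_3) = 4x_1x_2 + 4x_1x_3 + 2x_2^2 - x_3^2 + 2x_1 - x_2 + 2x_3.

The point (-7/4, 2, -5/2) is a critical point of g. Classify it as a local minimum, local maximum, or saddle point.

The Hessian is constant: H = [[0, 4, 4], [4, 4, 0], [4, 0, -2]].
Leading principal minors: Δ₁ = 0, Δ₂ = -16, Δ₃ = -32.
The minors fit neither the all-positive nor the alternating-sign pattern, so H is indefinite: a saddle point.

saddle point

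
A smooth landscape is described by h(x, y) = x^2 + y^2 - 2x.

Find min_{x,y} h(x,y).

h(x,y) separates as P(x) + Q(y), so its minimum is min P + min Q.
P'(x) = 2x - 2 vanishes at x ∈ {1}; Q'(y) = 2y vanishes at y ∈ {0}.
Local minima of P (where P''>0): P(1)=-1. Local minima of Q: Q(0)=0.
So the global minimum of h is P(1) + Q(0) = -1 + 0 = -1, attained at (1, 0).

-1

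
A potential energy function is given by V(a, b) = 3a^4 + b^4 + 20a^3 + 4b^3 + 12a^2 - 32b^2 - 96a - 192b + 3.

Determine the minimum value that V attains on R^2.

V(a,b) separates as P(a) + Q(b) + 3, so its minimum is min P + min Q + 3.
P'(a) = 12(a - 1)(a + 2)(a + 4) vanishes at a ∈ {-4, -2, 1}; Q'(b) = 4(b - 4)(b + 3)(b + 4) vanishes at b ∈ {-4, -3, 4}.
Local minima of P (where P''>0): P(-4)=64, P(1)=-61. Local minima of Q: Q(-4)=256, Q(4)=-768.
So the global minimum of V is P(1) + Q(4) + 3 = -61 − 768 + 3 = -826, attained at (1, 4).

-826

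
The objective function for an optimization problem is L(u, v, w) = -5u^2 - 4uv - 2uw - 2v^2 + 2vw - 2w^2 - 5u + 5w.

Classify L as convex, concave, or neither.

concave

L is quadratic, so its Hessian is the constant matrix H = [[-10, -4, -2], [-4, -4, 2], [-2, 2, -4]].
Leading principal minors: -10, 24, -8.
Signs alternate −, +, − ⇒ H ≺ 0 ⇒ concave.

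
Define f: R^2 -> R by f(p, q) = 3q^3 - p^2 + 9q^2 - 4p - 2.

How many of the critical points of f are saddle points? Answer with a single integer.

f separates as a function of p plus a function of q, so ∇f=0 decouples.
∂f/∂p = -2(p + 2) = 0 at p ∈ {-2}; ∂f/∂q = 9q(q + 2) = 0 at q ∈ {-2, 0}.
The Hessian is diagonal: diag(f_pp, f_qq). Second derivatives: f_pp(-2)=-2; f_qq(-2)=-18, f_qq(0)=18.
Saddle points occur where the two diagonal entries have opposite signs: (-2, 0). Count: 1.

1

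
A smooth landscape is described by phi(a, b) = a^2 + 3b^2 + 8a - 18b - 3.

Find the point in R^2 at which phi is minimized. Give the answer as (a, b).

(-4, 3)

phi(a,b) separates as P(a) + Q(b) − 3, so its minimum is min P + min Q − 3.
P'(a) = 2a + 8 vanishes at a ∈ {-4}; Q'(b) = 6b - 18 vanishes at b ∈ {3}.
Local minima of P (where P''>0): P(-4)=-16. Local minima of Q: Q(3)=-27.
So the global minimum of phi is P(-4) + Q(3) − 3 = -16 − 27 − 3 = -46, attained at (-4, 3).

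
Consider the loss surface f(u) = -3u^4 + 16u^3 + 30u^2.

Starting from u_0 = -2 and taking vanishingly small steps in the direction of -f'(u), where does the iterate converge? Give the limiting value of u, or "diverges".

diverges

f'(u) = -12u(u - 5)(u + 1), so f'(-2) = 168.
Gradient descent moves in the -f' direction, i.e. u is decreasing.
There is no critical point below u=-2, and f' keeps the same sign, so the iterate runs off to −∞.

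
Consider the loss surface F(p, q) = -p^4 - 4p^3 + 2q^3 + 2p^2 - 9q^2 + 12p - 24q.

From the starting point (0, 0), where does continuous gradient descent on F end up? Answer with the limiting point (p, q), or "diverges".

F is separable, so gradient descent decouples: p follows -∂F/∂p, q follows -∂F/∂q.
∂F/∂p = -4(p - 1)(p + 1)(p + 3); at p=0 this is 12, so p decreases.
∂F/∂q = 6(q - 4)(q + 1); at q=0 this is -24, so q increases.
p converges to its nearest critical value -1 (a local min of the p-part); q converges to 4. The iterate converges to (-1, 4).

(-1, 4)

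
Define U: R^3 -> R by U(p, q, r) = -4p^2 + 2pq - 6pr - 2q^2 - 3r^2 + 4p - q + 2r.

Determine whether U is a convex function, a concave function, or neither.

concave

U is quadratic, so its Hessian is the constant matrix H = [[-8, 2, -6], [2, -4, 0], [-6, 0, -6]].
Leading principal minors: -8, 28, -24.
Signs alternate −, +, − ⇒ H ≺ 0 ⇒ concave.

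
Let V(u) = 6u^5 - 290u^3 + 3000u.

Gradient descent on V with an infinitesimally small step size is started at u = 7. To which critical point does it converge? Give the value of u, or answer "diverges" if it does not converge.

V'(u) = 30(u - 5)(u - 2)(u + 2)(u + 5), so V'(7) = 32400.
Gradient descent moves in the -V' direction, i.e. u is decreasing.
The nearest critical point in that direction is u = 5, where V'' = 6300 > 0 (a local minimum). The iterate converges there.

5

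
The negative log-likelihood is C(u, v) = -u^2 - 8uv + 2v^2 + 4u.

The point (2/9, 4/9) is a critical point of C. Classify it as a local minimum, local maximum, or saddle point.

saddle point

The Hessian of C is constant: H = [[-2, -8], [-8, 4]].
det(H) = (-2)·4 − (-8)² = -72.
Since det(H) < 0, H is indefinite and the critical point is a saddle point.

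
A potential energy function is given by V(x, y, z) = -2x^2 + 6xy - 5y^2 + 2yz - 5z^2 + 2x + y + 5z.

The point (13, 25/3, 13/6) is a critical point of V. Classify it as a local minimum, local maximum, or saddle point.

local maximum

The Hessian is constant: H = [[-4, 6, 0], [6, -10, 2], [0, 2, -10]].
Leading principal minors: Δ₁ = -4, Δ₂ = 4, Δ₃ = -24.
The minors alternate sign starting negative (−, +, −), so H is negative definite: a local maximum.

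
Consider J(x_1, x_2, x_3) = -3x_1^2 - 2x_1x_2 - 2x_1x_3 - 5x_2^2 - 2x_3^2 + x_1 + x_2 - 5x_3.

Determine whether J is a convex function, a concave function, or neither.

J is quadratic, so its Hessian is the constant matrix H = [[-6, -2, -2], [-2, -10, 0], [-2, 0, -4]].
Leading principal minors: -6, 56, -184.
Signs alternate −, +, − ⇒ H ≺ 0 ⇒ concave.

concave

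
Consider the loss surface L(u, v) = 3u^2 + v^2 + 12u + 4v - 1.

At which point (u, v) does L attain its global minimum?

(-2, -2)

L(u,v) separates as P(u) + Q(v) − 1, so its minimum is min P + min Q − 1.
P'(u) = 6u + 12 vanishes at u ∈ {-2}; Q'(v) = 2v + 4 vanishes at v ∈ {-2}.
Local minima of P (where P''>0): P(-2)=-12. Local minima of Q: Q(-2)=-4.
So the global minimum of L is P(-2) + Q(-2) − 1 = -12 − 4 − 1 = -17, attained at (-2, -2).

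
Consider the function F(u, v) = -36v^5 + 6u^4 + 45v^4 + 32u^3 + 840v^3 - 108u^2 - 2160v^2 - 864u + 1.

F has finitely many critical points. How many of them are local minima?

4

F separates as a function of u plus a function of v, so ∇F=0 decouples.
∂F/∂u = 24(u - 3)(u + 3)(u + 4) = 0 at u ∈ {-4, -3, 3}; ∂F/∂v = -180v(v - 3)(v - 2)(v + 4) = 0 at v ∈ {-4, 0, 2, 3}.
The Hessian is diagonal: diag(F_uu, F_vv). Second derivatives: F_uu(-4)=168, F_uu(-3)=-144, F_uu(3)=1008; F_vv(-4)=30240, F_vv(0)=-4320, F_vv(2)=2160, F_vv(3)=-3780.
Local minima occur where both diagonal entries positive: (-4, -4), (-4, 2), (3, -4), (3, 2). Count: 4.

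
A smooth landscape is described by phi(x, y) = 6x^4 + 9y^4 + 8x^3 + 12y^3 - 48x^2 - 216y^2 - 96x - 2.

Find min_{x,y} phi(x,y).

phi(x,y) separates as P(x) + Q(y) − 2, so its minimum is min P + min Q − 2.
P'(x) = 24(x - 2)(x + 1)(x + 2) vanishes at x ∈ {-2, -1, 2}; Q'(y) = 36y(y - 3)(y + 4) vanishes at y ∈ {-4, 0, 3}.
Local minima of P (where P''>0): P(-2)=32, P(2)=-224. Local minima of Q: Q(-4)=-1920, Q(3)=-891.
So the global minimum of phi is P(2) + Q(-4) − 2 = -224 − 1920 − 2 = -2146, attained at (2, -4).

-2146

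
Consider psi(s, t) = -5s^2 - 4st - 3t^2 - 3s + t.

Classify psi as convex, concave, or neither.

psi is quadratic, so its Hessian is the constant matrix H = [[-10, -4], [-4, -6]].
det(H) = 44, tr(H) = -16.
det(H) > 0 and tr(H) < 0, so H is negative definite everywhere: concave.

concave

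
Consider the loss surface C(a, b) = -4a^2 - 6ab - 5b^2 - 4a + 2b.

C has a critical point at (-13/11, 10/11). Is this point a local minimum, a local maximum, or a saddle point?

local maximum

The Hessian of C is constant: H = [[-8, -6], [-6, -10]].
det(H) = (-8)·(-10) − (-6)² = 44.
det(H) > 0 and tr(H) = -18 < 0, so H is negative definite and the point is a local maximum.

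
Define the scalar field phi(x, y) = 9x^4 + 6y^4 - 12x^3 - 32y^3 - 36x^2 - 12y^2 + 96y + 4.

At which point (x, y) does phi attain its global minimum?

(2, 4)

phi(x,y) separates as P(x) + Q(y) + 4, so its minimum is min P + min Q + 4.
P'(x) = 36x(x - 2)(x + 1) vanishes at x ∈ {-1, 0, 2}; Q'(y) = 24(y - 4)(y - 1)(y + 1) vanishes at y ∈ {-1, 1, 4}.
Local minima of P (where P''>0): P(-1)=-15, P(2)=-96. Local minima of Q: Q(-1)=-70, Q(4)=-320.
So the global minimum of phi is P(2) + Q(4) + 4 = -96 − 320 + 4 = -412, attained at (2, 4).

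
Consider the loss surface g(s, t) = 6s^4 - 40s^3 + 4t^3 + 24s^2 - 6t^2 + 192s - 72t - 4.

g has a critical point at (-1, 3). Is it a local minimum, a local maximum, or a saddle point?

local minimum

The mixed partial ∂²g/∂s∂t is 0, so the Hessian at any point is diag(g_ss, g_tt) = diag(24(3s^2 - 10s + 2), 12(2t - 1)).
At (-1, 3): H = diag(360, 60).
Both eigenvalues are positive, so H is positive definite: a local minimum.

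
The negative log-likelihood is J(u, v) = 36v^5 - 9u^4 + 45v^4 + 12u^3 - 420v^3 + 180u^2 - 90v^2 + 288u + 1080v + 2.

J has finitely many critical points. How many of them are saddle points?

6

J separates as a function of u plus a function of v, so ∇J=0 decouples.
∂J/∂u = -36(u - 4)(u + 1)(u + 2) = 0 at u ∈ {-2, -1, 4}; ∂J/∂v = 180(v - 2)(v - 1)(v + 1)(v + 3) = 0 at v ∈ {-3, -1, 1, 2}.
The Hessian is diagonal: diag(J_uu, J_vv). Second derivatives: J_uu(-2)=-216, J_uu(-1)=180, J_uu(4)=-1080; J_vv(-3)=-7200, J_vv(-1)=2160, J_vv(1)=-1440, J_vv(2)=2700.
Saddle points occur where the two diagonal entries have opposite signs: (-2, -1), (-2, 2), (-1, -3), (-1, 1), (4, -1), (4, 2). Count: 6.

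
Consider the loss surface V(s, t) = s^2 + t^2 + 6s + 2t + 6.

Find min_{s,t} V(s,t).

V(s,t) separates as P(s) + Q(t) + 6, so its minimum is min P + min Q + 6.
P'(s) = 2s + 6 vanishes at s ∈ {-3}; Q'(t) = 2(t + 1) vanishes at t ∈ {-1}.
Local minima of P (where P''>0): P(-3)=-9. Local minima of Q: Q(-1)=-1.
So the global minimum of V is P(-3) + Q(-1) + 6 = -9 − 1 + 6 = -4, attained at (-3, -1).

-4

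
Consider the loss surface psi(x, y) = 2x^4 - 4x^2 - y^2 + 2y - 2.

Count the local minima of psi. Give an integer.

psi separates as a function of x plus a function of y, so ∇psi=0 decouples.
∂psi/∂x = 8x(x - 1)(x + 1) = 0 at x ∈ {-1, 0, 1}; ∂psi/∂y = -2(y - 1) = 0 at y ∈ {1}.
The Hessian is diagonal: diag(psi_xx, psi_yy). Second derivatives: psi_xx(-1)=16, psi_xx(0)=-8, psi_xx(1)=16; psi_yy(1)=-2.
Local minima occur where both diagonal entries positive: none. Count: 0.

0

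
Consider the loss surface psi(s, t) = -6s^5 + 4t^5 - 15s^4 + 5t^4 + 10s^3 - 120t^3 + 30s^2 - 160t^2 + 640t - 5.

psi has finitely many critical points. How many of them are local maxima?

psi separates as a function of s plus a function of t, so ∇psi=0 decouples.
∂psi/∂s = -30s(s - 1)(s + 1)(s + 2) = 0 at s ∈ {-2, -1, 0, 1}; ∂psi/∂t = 20(t - 4)(t - 1)(t + 2)(t + 4) = 0 at t ∈ {-4, -2, 1, 4}.
The Hessian is diagonal: diag(psi_ss, psi_tt). Second derivatives: psi_ss(-2)=180, psi_ss(-1)=-60, psi_ss(0)=60, psi_ss(1)=-180; psi_tt(-4)=-1600, psi_tt(-2)=720, psi_tt(1)=-900, psi_tt(4)=2880.
Local maxima occur where both diagonal entries negative: (-1, -4), (-1, 1), (1, -4), (1, 1). Count: 4.

4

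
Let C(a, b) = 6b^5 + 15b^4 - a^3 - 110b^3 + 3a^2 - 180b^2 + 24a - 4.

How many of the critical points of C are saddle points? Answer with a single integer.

4

C separates as a function of a plus a function of b, so ∇C=0 decouples.
∂C/∂a = -3(a - 4)(a + 2) = 0 at a ∈ {-2, 4}; ∂C/∂b = 30b(b - 3)(b + 1)(b + 4) = 0 at b ∈ {-4, -1, 0, 3}.
The Hessian is diagonal: diag(C_aa, C_bb). Second derivatives: C_aa(-2)=18, C_aa(4)=-18; C_bb(-4)=-2520, C_bb(-1)=360, C_bb(0)=-360, C_bb(3)=2520.
Saddle points occur where the two diagonal entries have opposite signs: (-2, -4), (-2, 0), (4, -1), (4, 3). Count: 4.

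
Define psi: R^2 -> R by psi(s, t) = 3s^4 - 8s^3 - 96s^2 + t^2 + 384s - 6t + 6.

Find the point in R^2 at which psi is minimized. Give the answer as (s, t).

psi(s,t) separates as P(s) + Q(t) + 6, so its minimum is min P + min Q + 6.
P'(s) = 12(s - 4)(s - 2)(s + 4) vanishes at s ∈ {-4, 2, 4}; Q'(t) = 2(t - 3) vanishes at t ∈ {3}.
Local minima of P (where P''>0): P(-4)=-1792, P(4)=256. Local minima of Q: Q(3)=-9.
So the global minimum of psi is P(-4) + Q(3) + 6 = -1792 − 9 + 6 = -1795, attained at (-4, 3).

(-4, 3)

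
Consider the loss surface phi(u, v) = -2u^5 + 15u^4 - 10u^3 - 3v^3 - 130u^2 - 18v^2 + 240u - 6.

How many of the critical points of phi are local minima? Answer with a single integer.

2

phi separates as a function of u plus a function of v, so ∇phi=0 decouples.
∂phi/∂u = -10(u - 4)(u - 3)(u - 1)(u + 2) = 0 at u ∈ {-2, 1, 3, 4}; ∂phi/∂v = -9v(v + 4) = 0 at v ∈ {-4, 0}.
The Hessian is diagonal: diag(phi_uu, phi_vv). Second derivatives: phi_uu(-2)=900, phi_uu(1)=-180, phi_uu(3)=100, phi_uu(4)=-180; phi_vv(-4)=36, phi_vv(0)=-36.
Local minima occur where both diagonal entries positive: (-2, -4), (3, -4). Count: 2.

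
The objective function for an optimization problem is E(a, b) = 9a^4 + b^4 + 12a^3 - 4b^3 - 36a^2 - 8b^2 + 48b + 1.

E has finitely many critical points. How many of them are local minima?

E separates as a function of a plus a function of b, so ∇E=0 decouples.
∂E/∂a = 36a(a - 1)(a + 2) = 0 at a ∈ {-2, 0, 1}; ∂E/∂b = 4(b - 3)(b - 2)(b + 2) = 0 at b ∈ {-2, 2, 3}.
The Hessian is diagonal: diag(E_aa, E_bb). Second derivatives: E_aa(-2)=216, E_aa(0)=-72, E_aa(1)=108; E_bb(-2)=80, E_bb(2)=-16, E_bb(3)=20.
Local minima occur where both diagonal entries positive: (-2, -2), (-2, 3), (1, -2), (1, 3). Count: 4.

4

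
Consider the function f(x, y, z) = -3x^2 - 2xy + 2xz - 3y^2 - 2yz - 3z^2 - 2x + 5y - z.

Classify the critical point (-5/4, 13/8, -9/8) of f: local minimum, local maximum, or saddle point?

local maximum

The Hessian is constant: H = [[-6, -2, 2], [-2, -6, -2], [2, -2, -6]].
Leading principal minors: Δ₁ = -6, Δ₂ = 32, Δ₃ = -128.
The minors alternate sign starting negative (−, +, −), so H is negative definite: a local maximum.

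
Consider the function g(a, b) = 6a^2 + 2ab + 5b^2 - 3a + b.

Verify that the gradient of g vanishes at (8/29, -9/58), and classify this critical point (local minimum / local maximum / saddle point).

∇g = (12a + 2b - 3, 2a + 10b + 1); substituting (8/29, -9/58) gives ∇g = (0, 0), so (8/29, -9/58) is indeed a critical point.
The Hessian of g is constant: H = [[12, 2], [2, 10]].
det(H) = 12·10 − 2² = 116.
det(H) > 0 and tr(H) = 22 > 0, so H is positive definite and the point is a local minimum.

local minimum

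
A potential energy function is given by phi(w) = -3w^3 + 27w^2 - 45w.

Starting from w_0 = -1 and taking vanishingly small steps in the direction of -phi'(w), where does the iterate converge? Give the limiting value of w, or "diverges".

1

phi'(w) = -9(w - 5)(w - 1), so phi'(-1) = -108.
Gradient descent moves in the -phi' direction, i.e. w is increasing.
The nearest critical point in that direction is w = 1, where phi'' = 36 > 0 (a local minimum). The iterate converges there.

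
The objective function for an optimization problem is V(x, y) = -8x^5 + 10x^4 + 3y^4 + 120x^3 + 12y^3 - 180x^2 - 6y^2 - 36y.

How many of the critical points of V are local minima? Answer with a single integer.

4

V separates as a function of x plus a function of y, so ∇V=0 decouples.
∂V/∂x = -40x(x - 3)(x - 1)(x + 3) = 0 at x ∈ {-3, 0, 1, 3}; ∂V/∂y = 12(y - 1)(y + 1)(y + 3) = 0 at y ∈ {-3, -1, 1}.
The Hessian is diagonal: diag(V_xx, V_yy). Second derivatives: V_xx(-3)=2880, V_xx(0)=-360, V_xx(1)=320, V_xx(3)=-1440; V_yy(-3)=96, V_yy(-1)=-48, V_yy(1)=96.
Local minima occur where both diagonal entries positive: (-3, -3), (-3, 1), (1, -3), (1, 1). Count: 4.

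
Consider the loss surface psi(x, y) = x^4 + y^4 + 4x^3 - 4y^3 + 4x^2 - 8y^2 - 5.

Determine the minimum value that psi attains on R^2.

-133

psi(x,y) separates as P(x) + Q(y) − 5, so its minimum is min P + min Q − 5.
P'(x) = 4x(x + 1)(x + 2) vanishes at x ∈ {-2, -1, 0}; Q'(y) = 4y(y - 4)(y + 1) vanishes at y ∈ {-1, 0, 4}.
Local minima of P (where P''>0): P(-2)=0, P(0)=0. Local minima of Q: Q(-1)=-3, Q(4)=-128.
So the global minimum of psi is P(-2) + Q(4) − 5 = 0 − 128 − 5 = -133, attained at (-2, 4).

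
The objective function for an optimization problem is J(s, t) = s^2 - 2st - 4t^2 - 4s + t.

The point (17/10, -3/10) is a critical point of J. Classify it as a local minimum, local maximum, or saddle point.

saddle point

The Hessian of J is constant: H = [[2, -2], [-2, -8]].
det(H) = 2·(-8) − (-2)² = -20.
Since det(H) < 0, H is indefinite and the critical point is a saddle point.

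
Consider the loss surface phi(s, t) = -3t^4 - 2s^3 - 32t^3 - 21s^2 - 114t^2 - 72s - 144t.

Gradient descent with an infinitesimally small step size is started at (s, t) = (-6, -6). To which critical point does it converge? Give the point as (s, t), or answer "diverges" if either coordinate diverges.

phi is separable, so gradient descent decouples: s follows -∂phi/∂s, t follows -∂phi/∂t.
∂phi/∂s = -6(s + 3)(s + 4); at s=-6 this is -36, so s increases.
∂phi/∂t = -12(t + 1)(t + 3)(t + 4); at t=-6 this is 360, so t decreases.
The t-coordinate has no critical point in that direction and runs off to infinity.

diverges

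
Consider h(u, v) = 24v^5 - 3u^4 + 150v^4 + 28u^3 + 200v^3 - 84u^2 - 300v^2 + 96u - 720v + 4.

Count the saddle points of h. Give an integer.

h separates as a function of u plus a function of v, so ∇h=0 decouples.
∂h/∂u = -12(u - 4)(u - 2)(u - 1) = 0 at u ∈ {1, 2, 4}; ∂h/∂v = 120(v - 1)(v + 1)(v + 2)(v + 3) = 0 at v ∈ {-3, -2, -1, 1}.
The Hessian is diagonal: diag(h_uu, h_vv). Second derivatives: h_uu(1)=-36, h_uu(2)=24, h_uu(4)=-72; h_vv(-3)=-960, h_vv(-2)=360, h_vv(-1)=-480, h_vv(1)=2880.
Saddle points occur where the two diagonal entries have opposite signs: (1, -2), (1, 1), (2, -3), (2, -1), (4, -2), (4, 1). Count: 6.

6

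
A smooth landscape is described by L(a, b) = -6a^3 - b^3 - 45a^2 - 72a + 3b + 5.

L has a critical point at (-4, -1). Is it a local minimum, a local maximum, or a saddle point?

The mixed partial ∂²L/∂a∂b is 0, so the Hessian at any point is diag(L_aa, L_bb) = diag(-18(2a + 5), -6b).
At (-4, -1): H = diag(54, 6).
Both eigenvalues are positive, so H is positive definite: a local minimum.

local minimum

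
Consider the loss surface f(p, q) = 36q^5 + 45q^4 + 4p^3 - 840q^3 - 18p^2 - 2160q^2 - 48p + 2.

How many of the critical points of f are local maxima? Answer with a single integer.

f separates as a function of p plus a function of q, so ∇f=0 decouples.
∂f/∂p = 12(p - 4)(p + 1) = 0 at p ∈ {-1, 4}; ∂f/∂q = 180q(q - 4)(q + 2)(q + 3) = 0 at q ∈ {-3, -2, 0, 4}.
The Hessian is diagonal: diag(f_pp, f_qq). Second derivatives: f_pp(-1)=-60, f_pp(4)=60; f_qq(-3)=-3780, f_qq(-2)=2160, f_qq(0)=-4320, f_qq(4)=30240.
Local maxima occur where both diagonal entries negative: (-1, -3), (-1, 0). Count: 2.

2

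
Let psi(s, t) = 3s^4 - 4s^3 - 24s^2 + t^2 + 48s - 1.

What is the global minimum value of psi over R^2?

psi(s,t) separates as P(s) + Q(t) − 1, so its minimum is min P + min Q − 1.
P'(s) = 12(s - 2)(s - 1)(s + 2) vanishes at s ∈ {-2, 1, 2}; Q'(t) = 2t vanishes at t ∈ {0}.
Local minima of P (where P''>0): P(-2)=-112, P(2)=16. Local minima of Q: Q(0)=0.
So the global minimum of psi is P(-2) + Q(0) − 1 = -112 + 0 − 1 = -113, attained at (-2, 0).

-113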